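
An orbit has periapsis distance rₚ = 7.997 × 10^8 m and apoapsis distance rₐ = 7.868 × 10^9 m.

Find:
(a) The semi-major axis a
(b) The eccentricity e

(a) a = (rₚ + rₐ) / 2 = (7.997e+08 + 7.868e+09) / 2 ≈ 4.334e+09 m = 4.334 × 10^9 m.
(b) e = (rₐ − rₚ) / (rₐ + rₚ) = (7.868e+09 − 7.997e+08) / (7.868e+09 + 7.997e+08) ≈ 0.8155.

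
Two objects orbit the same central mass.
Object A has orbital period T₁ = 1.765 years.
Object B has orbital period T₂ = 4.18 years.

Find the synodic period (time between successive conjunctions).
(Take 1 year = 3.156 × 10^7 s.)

Convert to SI: T₁ = 1.765 years = 5.57034e+07 s; T₂ = 4.18 years = 1.31921e+08 s.
T_syn = |T₁ · T₂ / (T₁ − T₂)|.
T_syn = |5.57034e+07 · 1.31921e+08 / (5.57034e+07 − 1.31921e+08)| s ≈ 9.641e+07 s = 3.055 years.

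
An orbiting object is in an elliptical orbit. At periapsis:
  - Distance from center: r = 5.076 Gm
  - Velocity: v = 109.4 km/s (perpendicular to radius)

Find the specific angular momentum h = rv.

Convert to SI: r = 5.076 Gm = 5.076e+09 m; v = 109.4 km/s = 109400 m/s.
With v perpendicular to r, h = r · v.
h = 5.076e+09 · 109400 m²/s ≈ 5.553e+14 m²/s.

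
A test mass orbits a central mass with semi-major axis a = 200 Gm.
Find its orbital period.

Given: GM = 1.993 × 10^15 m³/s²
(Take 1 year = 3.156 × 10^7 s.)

Convert to SI: a = 200 Gm = 2e+11 m.
Kepler's third law: T = 2π √(a³ / GM).
Substituting a = 2e+11 m and GM = 1.993e+15 m³/s²:
T = 2π √((2e+11)³ / 1.993e+15) s
T ≈ 1.259e+10 s = 398.9 years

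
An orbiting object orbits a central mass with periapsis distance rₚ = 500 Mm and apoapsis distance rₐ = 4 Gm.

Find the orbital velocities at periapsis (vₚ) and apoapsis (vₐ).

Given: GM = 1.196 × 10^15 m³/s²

Convert to SI: rₚ = 500 Mm = 5e+08 m; rₐ = 4 Gm = 4e+09 m.
Use the vis-viva equation v² = GM(2/r − 1/a) with a = (rₚ + rₐ)/2 = (5e+08 + 4e+09)/2 = 2.25e+09 m.
vₚ = √(GM · (2/rₚ − 1/a)) = √(1.196e+15 · (2/5e+08 − 1/2.25e+09)) m/s ≈ 2062 m/s = 2.062 km/s.
vₐ = √(GM · (2/rₐ − 1/a)) = √(1.196e+15 · (2/4e+09 − 1/2.25e+09)) m/s ≈ 257.8 m/s = 257.8 m/s.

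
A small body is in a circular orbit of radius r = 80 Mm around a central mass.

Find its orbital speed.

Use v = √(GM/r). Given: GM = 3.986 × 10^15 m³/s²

Convert to SI: r = 80 Mm = 8e+07 m.
For a circular orbit, gravity supplies the centripetal force, so v = √(GM / r).
v = √(3.986e+15 / 8e+07) m/s ≈ 7059 m/s = 7.059 km/s.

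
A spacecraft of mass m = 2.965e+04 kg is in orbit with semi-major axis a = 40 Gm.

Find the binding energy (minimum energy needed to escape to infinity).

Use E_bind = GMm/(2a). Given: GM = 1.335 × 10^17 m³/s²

Convert to SI: a = 40 Gm = 4e+10 m.
Total orbital energy is E = −GMm/(2a); binding energy is E_bind = −E = GMm/(2a).
E_bind = 1.335e+17 · 2.965e+04 / (2 · 4e+10) J ≈ 4.948e+10 J = 49.48 GJ.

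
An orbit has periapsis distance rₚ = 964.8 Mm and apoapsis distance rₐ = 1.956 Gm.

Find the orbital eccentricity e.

Convert to SI: rₚ = 964.8 Mm = 9.648e+08 m; rₐ = 1.956 Gm = 1.956e+09 m.
e = (rₐ − rₚ) / (rₐ + rₚ).
e = (1.956e+09 − 9.648e+08) / (1.956e+09 + 9.648e+08) = 9.912e+08 / 2.9208e+09 ≈ 0.3394.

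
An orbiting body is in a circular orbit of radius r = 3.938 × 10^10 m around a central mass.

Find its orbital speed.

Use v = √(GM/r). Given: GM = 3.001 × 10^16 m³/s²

For a circular orbit, gravity supplies the centripetal force, so v = √(GM / r).
v = √(3.001e+16 / 3.938e+10) m/s ≈ 873 m/s = 873 m/s.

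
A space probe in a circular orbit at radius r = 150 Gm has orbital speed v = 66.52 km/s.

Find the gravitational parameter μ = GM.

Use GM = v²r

Convert to SI: r = 150 Gm = 1.5e+11 m; v = 66.52 km/s = 66520 m/s.
For a circular orbit v² = GM/r, so GM = v² · r.
GM = (66520)² · 1.5e+11 m³/s² ≈ 6.637e+20 m³/s² = 6.637 × 10^20 m³/s².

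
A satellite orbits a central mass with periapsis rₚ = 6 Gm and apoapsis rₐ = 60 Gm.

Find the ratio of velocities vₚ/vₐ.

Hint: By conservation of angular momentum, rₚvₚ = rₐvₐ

Convert to SI: rₚ = 6 Gm = 6e+09 m; rₐ = 60 Gm = 6e+10 m.
Conservation of angular momentum gives rₚvₚ = rₐvₐ, so vₚ/vₐ = rₐ/rₚ.
vₚ/vₐ = 6e+10 / 6e+09 ≈ 10.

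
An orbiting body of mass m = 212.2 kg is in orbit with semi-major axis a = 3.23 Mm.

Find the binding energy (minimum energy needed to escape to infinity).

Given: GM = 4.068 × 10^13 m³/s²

Convert to SI: a = 3.23 Mm = 3.23e+06 m.
Total orbital energy is E = −GMm/(2a); binding energy is E_bind = −E = GMm/(2a).
E_bind = 4.068e+13 · 212.2 / (2 · 3.23e+06) J ≈ 1.336e+09 J = 1.336 GJ.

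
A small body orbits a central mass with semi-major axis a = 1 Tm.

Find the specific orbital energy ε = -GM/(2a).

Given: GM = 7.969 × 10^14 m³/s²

Convert to SI: a = 1 Tm = 1e+12 m.
ε = −GM / (2a).
ε = −7.969e+14 / (2 · 1e+12) J/kg ≈ -398.4 J/kg = -398.4 J/kg.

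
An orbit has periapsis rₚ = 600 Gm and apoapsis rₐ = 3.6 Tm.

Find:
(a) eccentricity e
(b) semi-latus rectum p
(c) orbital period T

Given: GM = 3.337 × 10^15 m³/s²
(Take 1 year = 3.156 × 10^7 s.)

Convert to SI: rₚ = 600 Gm = 6e+11 m; rₐ = 3.6 Tm = 3.6e+12 m.
(a) e = (rₐ − rₚ)/(rₐ + rₚ) = (3.6e+12 − 6e+11)/(3.6e+12 + 6e+11) ≈ 0.7143
(b) From a = (rₚ + rₐ)/2 = 2.1e+12 m and e = (rₐ − rₚ)/(rₐ + rₚ) = 0.714286, p = a(1 − e²) = 2.1e+12 · (1 − (0.714286)²) ≈ 1.029e+12 m
(c) With a = (rₚ + rₐ)/2 = 2.1e+12 m, T = 2π √(a³/GM) = 2π √((2.1e+12)³/3.337e+15) s ≈ 3.31e+11 s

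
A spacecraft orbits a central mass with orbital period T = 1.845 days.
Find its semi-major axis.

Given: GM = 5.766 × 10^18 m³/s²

Convert to SI: T = 1.845 days = 159408 s.
Invert Kepler's third law: a = (GM · T² / (4π²))^(1/3).
Substituting T = 159408 s and GM = 5.766e+18 m³/s²:
a = (5.766e+18 · (159408)² / (4π²))^(1/3) m
a ≈ 1.548e+09 m = 1.548 Gm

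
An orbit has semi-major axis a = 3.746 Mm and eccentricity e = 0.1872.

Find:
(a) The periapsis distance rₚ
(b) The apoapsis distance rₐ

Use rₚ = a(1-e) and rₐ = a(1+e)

Convert to SI: a = 3.746 Mm = 3.746e+06 m.
(a) rₚ = a(1 − e) = 3.746e+06 · (1 − 0.1872) = 3.746e+06 · 0.8128 ≈ 3.045e+06 m = 3.045 Mm.
(b) rₐ = a(1 + e) = 3.746e+06 · (1 + 0.1872) = 3.746e+06 · 1.1872 ≈ 4.447e+06 m = 4.447 Mm.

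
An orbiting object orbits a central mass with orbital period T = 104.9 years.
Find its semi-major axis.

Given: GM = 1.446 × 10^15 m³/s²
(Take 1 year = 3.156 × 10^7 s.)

Convert to SI: T = 104.9 years = 3.31064e+09 s.
Invert Kepler's third law: a = (GM · T² / (4π²))^(1/3).
Substituting T = 3.31064e+09 s and GM = 1.446e+15 m³/s²:
a = (1.446e+15 · (3.31064e+09)² / (4π²))^(1/3) m
a ≈ 7.377e+10 m = 73.77 Gm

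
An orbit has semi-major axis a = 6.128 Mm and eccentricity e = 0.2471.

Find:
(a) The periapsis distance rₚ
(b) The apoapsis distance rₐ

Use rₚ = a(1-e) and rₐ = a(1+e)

Convert to SI: a = 6.128 Mm = 6.128e+06 m.
(a) rₚ = a(1 − e) = 6.128e+06 · (1 − 0.2471) = 6.128e+06 · 0.7529 ≈ 4.614e+06 m = 4.614 Mm.
(b) rₐ = a(1 + e) = 6.128e+06 · (1 + 0.2471) = 6.128e+06 · 1.2471 ≈ 7.642e+06 m = 7.642 Mm.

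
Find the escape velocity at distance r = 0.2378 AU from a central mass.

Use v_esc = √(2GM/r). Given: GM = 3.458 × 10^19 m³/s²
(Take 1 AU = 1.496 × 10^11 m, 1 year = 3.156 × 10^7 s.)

Convert to SI: r = 0.2378 AU = 3.55749e+10 m.
Escape velocity comes from setting total energy to zero: ½v² − GM/r = 0 ⇒ v_esc = √(2GM / r).
v_esc = √(2 · 3.458e+19 / 3.55749e+10) m/s ≈ 4.409e+04 m/s = 9.302 AU/year.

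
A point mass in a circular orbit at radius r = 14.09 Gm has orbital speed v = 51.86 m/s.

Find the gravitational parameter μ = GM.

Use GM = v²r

Convert to SI: r = 14.09 Gm = 1.409e+10 m.
For a circular orbit v² = GM/r, so GM = v² · r.
GM = (51.86)² · 1.409e+10 m³/s² ≈ 3.789e+13 m³/s² = 3.789 × 10^13 m³/s².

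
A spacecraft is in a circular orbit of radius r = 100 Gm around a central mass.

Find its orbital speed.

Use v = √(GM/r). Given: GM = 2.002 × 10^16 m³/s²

Convert to SI: r = 100 Gm = 1e+11 m.
For a circular orbit, gravity supplies the centripetal force, so v = √(GM / r).
v = √(2.002e+16 / 1e+11) m/s ≈ 447.4 m/s = 447.4 m/s.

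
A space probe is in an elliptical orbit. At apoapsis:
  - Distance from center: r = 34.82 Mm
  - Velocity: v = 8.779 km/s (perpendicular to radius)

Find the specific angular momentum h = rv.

Convert to SI: r = 34.82 Mm = 3.482e+07 m; v = 8.779 km/s = 8779 m/s.
With v perpendicular to r, h = r · v.
h = 3.482e+07 · 8779 m²/s ≈ 3.057e+11 m²/s.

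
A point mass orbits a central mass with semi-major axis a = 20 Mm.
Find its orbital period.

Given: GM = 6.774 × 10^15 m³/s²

Convert to SI: a = 20 Mm = 2e+07 m.
Kepler's third law: T = 2π √(a³ / GM).
Substituting a = 2e+07 m and GM = 6.774e+15 m³/s²:
T = 2π √((2e+07)³ / 6.774e+15) s
T ≈ 6828 s = 1.897 hours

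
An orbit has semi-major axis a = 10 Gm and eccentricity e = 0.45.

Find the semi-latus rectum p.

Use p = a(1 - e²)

Convert to SI: a = 10 Gm = 1e+10 m.
p = a (1 − e²).
p = 1e+10 · (1 − (0.45)²) = 1e+10 · 0.7975 ≈ 7.975e+09 m = 7.975 Gm.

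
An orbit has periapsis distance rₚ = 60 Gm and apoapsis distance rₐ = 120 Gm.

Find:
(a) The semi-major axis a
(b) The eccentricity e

Convert to SI: rₚ = 60 Gm = 6e+10 m; rₐ = 120 Gm = 1.2e+11 m.
(a) a = (rₚ + rₐ) / 2 = (6e+10 + 1.2e+11) / 2 ≈ 9e+10 m = 90 Gm.
(b) e = (rₐ − rₚ) / (rₐ + rₚ) = (1.2e+11 − 6e+10) / (1.2e+11 + 6e+10) ≈ 0.3333.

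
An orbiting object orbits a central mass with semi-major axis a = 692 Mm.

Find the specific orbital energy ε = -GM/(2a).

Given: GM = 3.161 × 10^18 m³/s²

Convert to SI: a = 692 Mm = 6.92e+08 m.
ε = −GM / (2a).
ε = −3.161e+18 / (2 · 6.92e+08) J/kg ≈ -2.284e+09 J/kg = -2.284 GJ/kg.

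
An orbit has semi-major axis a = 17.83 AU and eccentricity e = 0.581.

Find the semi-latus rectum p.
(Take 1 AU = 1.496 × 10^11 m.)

Convert to SI: a = 17.83 AU = 2.66737e+12 m.
p = a (1 − e²).
p = 2.66737e+12 · (1 − (0.581)²) = 2.66737e+12 · 0.662439 ≈ 1.767e+12 m = 11.81 AU.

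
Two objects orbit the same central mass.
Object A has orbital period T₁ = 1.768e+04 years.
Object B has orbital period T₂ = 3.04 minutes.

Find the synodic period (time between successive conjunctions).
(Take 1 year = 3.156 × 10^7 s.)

Convert to SI: T₁ = 1.768e+04 years = 5.57981e+11 s; T₂ = 3.04 minutes = 182.4 s.
T_syn = |T₁ · T₂ / (T₁ − T₂)|.
T_syn = |5.57981e+11 · 182.4 / (5.57981e+11 − 182.4)| s ≈ 182.4 s = 3.04 minutes.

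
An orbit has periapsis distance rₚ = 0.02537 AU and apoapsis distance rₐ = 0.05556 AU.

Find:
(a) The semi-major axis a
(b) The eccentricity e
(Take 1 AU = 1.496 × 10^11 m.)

Convert to SI: rₚ = 0.02537 AU = 3.79535e+09 m; rₐ = 0.05556 AU = 8.31178e+09 m.
(a) a = (rₚ + rₐ) / 2 = (3.79535e+09 + 8.31178e+09) / 2 ≈ 6.054e+09 m = 0.04047 AU.
(b) e = (rₐ − rₚ) / (rₐ + rₚ) = (8.31178e+09 − 3.79535e+09) / (8.31178e+09 + 3.79535e+09) ≈ 0.373.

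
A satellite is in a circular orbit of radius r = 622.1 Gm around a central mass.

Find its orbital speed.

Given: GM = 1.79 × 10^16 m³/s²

Convert to SI: r = 622.1 Gm = 6.221e+11 m.
For a circular orbit, gravity supplies the centripetal force, so v = √(GM / r).
v = √(1.79e+16 / 6.221e+11) m/s ≈ 169.6 m/s = 169.6 m/s.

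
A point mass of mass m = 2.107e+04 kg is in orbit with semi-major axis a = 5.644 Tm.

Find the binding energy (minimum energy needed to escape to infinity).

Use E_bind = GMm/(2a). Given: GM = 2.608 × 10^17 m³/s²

Convert to SI: a = 5.644 Tm = 5.644e+12 m.
Total orbital energy is E = −GMm/(2a); binding energy is E_bind = −E = GMm/(2a).
E_bind = 2.608e+17 · 2.107e+04 / (2 · 5.644e+12) J ≈ 4.868e+08 J = 486.8 MJ.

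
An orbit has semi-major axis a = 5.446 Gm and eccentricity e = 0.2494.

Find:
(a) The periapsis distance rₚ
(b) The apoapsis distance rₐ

Convert to SI: a = 5.446 Gm = 5.446e+09 m.
(a) rₚ = a(1 − e) = 5.446e+09 · (1 − 0.2494) = 5.446e+09 · 0.7506 ≈ 4.088e+09 m = 4.088 Gm.
(b) rₐ = a(1 + e) = 5.446e+09 · (1 + 0.2494) = 5.446e+09 · 1.2494 ≈ 6.804e+09 m = 6.804 Gm.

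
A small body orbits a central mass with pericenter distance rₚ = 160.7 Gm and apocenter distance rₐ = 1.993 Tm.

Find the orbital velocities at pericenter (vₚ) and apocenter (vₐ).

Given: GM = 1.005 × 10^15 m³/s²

Convert to SI: rₚ = 160.7 Gm = 1.607e+11 m; rₐ = 1.993 Tm = 1.993e+12 m.
Use the vis-viva equation v² = GM(2/r − 1/a) with a = (rₚ + rₐ)/2 = (1.607e+11 + 1.993e+12)/2 = 1.07685e+12 m.
vₚ = √(GM · (2/rₚ − 1/a)) = √(1.005e+15 · (2/1.607e+11 − 1/1.07685e+12)) m/s ≈ 107.6 m/s = 107.6 m/s.
vₐ = √(GM · (2/rₐ − 1/a)) = √(1.005e+15 · (2/1.993e+12 − 1/1.07685e+12)) m/s ≈ 8.675 m/s = 8.675 m/s.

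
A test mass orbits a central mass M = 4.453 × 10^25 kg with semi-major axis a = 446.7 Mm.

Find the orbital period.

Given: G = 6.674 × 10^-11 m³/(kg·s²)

Convert to SI: a = 446.7 Mm = 4.467e+08 m.
GM = G · M = 6.674e-11 · 4.453e+25 = 2.97193e+15 m³/s².
Kepler's third law: T = 2π √(a³ / GM).
Substituting a = 4.467e+08 m and GM = 2.97193e+15 m³/s²:
T = 2π √((4.467e+08)³ / 2.97193e+15) s
T ≈ 1.088e+06 s = 12.59 days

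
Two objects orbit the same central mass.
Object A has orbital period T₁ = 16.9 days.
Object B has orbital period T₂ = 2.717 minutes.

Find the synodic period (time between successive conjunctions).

Convert to SI: T₁ = 16.9 days = 1.46016e+06 s; T₂ = 2.717 minutes = 163.02 s.
T_syn = |T₁ · T₂ / (T₁ − T₂)|.
T_syn = |1.46016e+06 · 163.02 / (1.46016e+06 − 163.02)| s ≈ 163 s = 2.717 minutes.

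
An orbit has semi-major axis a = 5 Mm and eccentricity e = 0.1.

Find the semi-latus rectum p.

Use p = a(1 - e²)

Convert to SI: a = 5 Mm = 5e+06 m.
p = a (1 − e²).
p = 5e+06 · (1 − (0.1)²) = 5e+06 · 0.99 ≈ 4.95e+06 m = 4.95 Mm.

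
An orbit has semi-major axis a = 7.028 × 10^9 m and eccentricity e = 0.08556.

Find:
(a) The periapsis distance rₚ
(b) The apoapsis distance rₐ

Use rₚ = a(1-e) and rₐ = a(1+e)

(a) rₚ = a(1 − e) = 7.028e+09 · (1 − 0.08556) = 7.028e+09 · 0.91444 ≈ 6.427e+09 m = 6.427 × 10^9 m.
(b) rₐ = a(1 + e) = 7.028e+09 · (1 + 0.08556) = 7.028e+09 · 1.08556 ≈ 7.629e+09 m = 7.629 × 10^9 m.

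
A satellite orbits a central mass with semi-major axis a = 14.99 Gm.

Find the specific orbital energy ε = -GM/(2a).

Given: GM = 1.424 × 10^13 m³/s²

Convert to SI: a = 14.99 Gm = 1.499e+10 m.
ε = −GM / (2a).
ε = −1.424e+13 / (2 · 1.499e+10) J/kg ≈ -475 J/kg = -475 J/kg.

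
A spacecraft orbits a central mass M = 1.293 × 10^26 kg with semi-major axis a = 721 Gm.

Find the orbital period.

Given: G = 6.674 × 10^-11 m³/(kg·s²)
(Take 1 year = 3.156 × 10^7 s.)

Convert to SI: a = 721 Gm = 7.21e+11 m.
GM = G · M = 6.674e-11 · 1.293e+26 = 8.62948e+15 m³/s².
Kepler's third law: T = 2π √(a³ / GM).
Substituting a = 7.21e+11 m and GM = 8.62948e+15 m³/s²:
T = 2π √((7.21e+11)³ / 8.62948e+15) s
T ≈ 4.141e+10 s = 1312 years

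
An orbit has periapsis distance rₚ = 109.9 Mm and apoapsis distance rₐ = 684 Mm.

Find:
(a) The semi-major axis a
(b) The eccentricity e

Convert to SI: rₚ = 109.9 Mm = 1.099e+08 m; rₐ = 684 Mm = 6.84e+08 m.
(a) a = (rₚ + rₐ) / 2 = (1.099e+08 + 6.84e+08) / 2 ≈ 3.97e+08 m = 396.9 Mm.
(b) e = (rₐ − rₚ) / (rₐ + rₚ) = (6.84e+08 − 1.099e+08) / (6.84e+08 + 1.099e+08) ≈ 0.7231.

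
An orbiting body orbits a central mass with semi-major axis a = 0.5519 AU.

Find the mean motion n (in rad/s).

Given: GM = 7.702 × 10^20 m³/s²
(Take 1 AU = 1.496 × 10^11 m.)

Convert to SI: a = 0.5519 AU = 8.25642e+10 m.
n = √(GM / a³).
n = √(7.702e+20 / (8.25642e+10)³) rad/s ≈ 1.17e-06 rad/s.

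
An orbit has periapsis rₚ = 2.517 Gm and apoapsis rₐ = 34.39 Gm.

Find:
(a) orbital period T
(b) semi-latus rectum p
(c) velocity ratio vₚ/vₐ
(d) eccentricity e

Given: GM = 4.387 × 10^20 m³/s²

Convert to SI: rₚ = 2.517 Gm = 2.517e+09 m; rₐ = 34.39 Gm = 3.439e+10 m.
(a) With a = (rₚ + rₐ)/2 = 1.84535e+10 m, T = 2π √(a³/GM) = 2π √((1.84535e+10)³/4.387e+20) s ≈ 7.52e+05 s
(b) From a = (rₚ + rₐ)/2 = 1.84535e+10 m and e = (rₐ − rₚ)/(rₐ + rₚ) = 0.863603, p = a(1 − e²) = 1.84535e+10 · (1 − (0.863603)²) ≈ 4.691e+09 m
(c) Conservation of angular momentum (rₚvₚ = rₐvₐ) gives vₚ/vₐ = rₐ/rₚ = 3.439e+10/2.517e+09 ≈ 13.66
(d) e = (rₐ − rₚ)/(rₐ + rₚ) = (3.439e+10 − 2.517e+09)/(3.439e+10 + 2.517e+09) ≈ 0.8636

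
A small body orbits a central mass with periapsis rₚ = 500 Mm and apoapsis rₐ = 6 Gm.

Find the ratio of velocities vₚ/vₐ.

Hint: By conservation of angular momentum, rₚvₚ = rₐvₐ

Convert to SI: rₚ = 500 Mm = 5e+08 m; rₐ = 6 Gm = 6e+09 m.
Conservation of angular momentum gives rₚvₚ = rₐvₐ, so vₚ/vₐ = rₐ/rₚ.
vₚ/vₐ = 6e+09 / 5e+08 ≈ 12.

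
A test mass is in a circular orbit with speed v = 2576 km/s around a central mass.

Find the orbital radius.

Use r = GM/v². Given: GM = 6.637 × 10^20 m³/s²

Convert to SI: v = 2576 km/s = 2.576e+06 m/s.
For a circular orbit, v² = GM / r, so r = GM / v².
r = 6.637e+20 / (2.576e+06)² m ≈ 1e+08 m = 100 Mm.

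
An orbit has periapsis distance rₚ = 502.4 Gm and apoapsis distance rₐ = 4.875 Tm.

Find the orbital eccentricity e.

Convert to SI: rₚ = 502.4 Gm = 5.024e+11 m; rₐ = 4.875 Tm = 4.875e+12 m.
e = (rₐ − rₚ) / (rₐ + rₚ).
e = (4.875e+12 − 5.024e+11) / (4.875e+12 + 5.024e+11) = 4.3726e+12 / 5.3774e+12 ≈ 0.8131.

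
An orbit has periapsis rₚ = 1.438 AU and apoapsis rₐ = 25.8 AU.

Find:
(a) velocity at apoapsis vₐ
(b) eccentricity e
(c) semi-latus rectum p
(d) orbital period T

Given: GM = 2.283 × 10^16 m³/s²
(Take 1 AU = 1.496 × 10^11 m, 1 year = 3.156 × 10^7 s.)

Convert to SI: rₚ = 1.438 AU = 2.15125e+11 m; rₐ = 25.8 AU = 3.85968e+12 m.
(a) With a = (rₚ + rₐ)/2 = 2.0374e+12 m, vₐ = √(GM (2/rₐ − 1/a)) = √(2.283e+16 · (2/3.85968e+12 − 1/2.0374e+12)) m/s ≈ 24.99 m/s
(b) e = (rₐ − rₚ)/(rₐ + rₚ) = (3.85968e+12 − 2.15125e+11)/(3.85968e+12 + 2.15125e+11) ≈ 0.8944
(c) From a = (rₚ + rₐ)/2 = 2.0374e+12 m and e = (rₐ − rₚ)/(rₐ + rₚ) = 0.894412, p = a(1 − e²) = 2.0374e+12 · (1 − (0.894412)²) ≈ 4.075e+11 m
(d) With a = (rₚ + rₐ)/2 = 2.0374e+12 m, T = 2π √(a³/GM) = 2π √((2.0374e+12)³/2.283e+16) s ≈ 1.209e+11 s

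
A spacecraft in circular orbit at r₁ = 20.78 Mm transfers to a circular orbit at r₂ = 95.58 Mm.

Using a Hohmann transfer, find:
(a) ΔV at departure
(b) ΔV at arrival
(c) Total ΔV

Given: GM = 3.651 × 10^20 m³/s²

Convert to SI: r₁ = 20.78 Mm = 2.078e+07 m; r₂ = 95.58 Mm = 9.558e+07 m.
Transfer semi-major axis: a_t = (r₁ + r₂)/2 = (2.078e+07 + 9.558e+07)/2 = 5.818e+07 m.
Circular speeds: v₁ = √(GM/r₁) = 4.19163e+06 m/s, v₂ = √(GM/r₂) = 1.95444e+06 m/s.
Transfer speeds (vis-viva v² = GM(2/r − 1/a_t)): v₁ᵗ = 5.37254e+06 m/s, v₂ᵗ = 1.16804e+06 m/s.
(a) ΔV₁ = |v₁ᵗ − v₁| ≈ 1.181e+06 m/s = 1181 km/s.
(b) ΔV₂ = |v₂ − v₂ᵗ| ≈ 7.864e+05 m/s = 786.4 km/s.
(c) ΔV_total = ΔV₁ + ΔV₂ ≈ 1.967e+06 m/s = 1967 km/s.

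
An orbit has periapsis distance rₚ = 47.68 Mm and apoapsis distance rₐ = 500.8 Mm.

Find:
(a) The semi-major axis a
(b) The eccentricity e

Convert to SI: rₚ = 47.68 Mm = 4.768e+07 m; rₐ = 500.8 Mm = 5.008e+08 m.
(a) a = (rₚ + rₐ) / 2 = (4.768e+07 + 5.008e+08) / 2 ≈ 2.742e+08 m = 274.2 Mm.
(b) e = (rₐ − rₚ) / (rₐ + rₚ) = (5.008e+08 − 4.768e+07) / (5.008e+08 + 4.768e+07) ≈ 0.8261.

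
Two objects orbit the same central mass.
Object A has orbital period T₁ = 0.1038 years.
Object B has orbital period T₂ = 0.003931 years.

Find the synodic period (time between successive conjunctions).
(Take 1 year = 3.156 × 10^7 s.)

Convert to SI: T₁ = 0.1038 years = 3.27593e+06 s; T₂ = 0.003931 years = 124062 s.
T_syn = |T₁ · T₂ / (T₁ − T₂)|.
T_syn = |3.27593e+06 · 124062 / (3.27593e+06 − 124062)| s ≈ 1.289e+05 s = 0.004086 years.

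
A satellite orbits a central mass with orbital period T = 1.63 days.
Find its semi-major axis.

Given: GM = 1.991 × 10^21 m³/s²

Convert to SI: T = 1.63 days = 140832 s.
Invert Kepler's third law: a = (GM · T² / (4π²))^(1/3).
Substituting T = 140832 s and GM = 1.991e+21 m³/s²:
a = (1.991e+21 · (140832)² / (4π²))^(1/3) m
a ≈ 1e+10 m = 10 Gm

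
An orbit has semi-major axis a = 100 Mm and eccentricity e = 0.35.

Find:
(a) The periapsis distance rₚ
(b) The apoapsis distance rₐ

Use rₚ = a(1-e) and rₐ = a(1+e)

Convert to SI: a = 100 Mm = 1e+08 m.
(a) rₚ = a(1 − e) = 1e+08 · (1 − 0.35) = 1e+08 · 0.65 ≈ 6.5e+07 m = 65 Mm.
(b) rₐ = a(1 + e) = 1e+08 · (1 + 0.35) = 1e+08 · 1.35 ≈ 1.35e+08 m = 135 Mm.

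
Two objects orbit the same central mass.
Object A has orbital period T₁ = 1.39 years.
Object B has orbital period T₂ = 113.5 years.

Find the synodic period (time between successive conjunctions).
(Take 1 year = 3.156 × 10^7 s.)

Convert to SI: T₁ = 1.39 years = 4.38684e+07 s; T₂ = 113.5 years = 3.58206e+09 s.
T_syn = |T₁ · T₂ / (T₁ − T₂)|.
T_syn = |4.38684e+07 · 3.58206e+09 / (4.38684e+07 − 3.58206e+09)| s ≈ 4.441e+07 s = 1.407 years.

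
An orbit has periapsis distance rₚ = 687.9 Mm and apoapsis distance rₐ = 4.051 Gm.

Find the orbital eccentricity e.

Convert to SI: rₚ = 687.9 Mm = 6.879e+08 m; rₐ = 4.051 Gm = 4.051e+09 m.
e = (rₐ − rₚ) / (rₐ + rₚ).
e = (4.051e+09 − 6.879e+08) / (4.051e+09 + 6.879e+08) = 3.3631e+09 / 4.7389e+09 ≈ 0.7097.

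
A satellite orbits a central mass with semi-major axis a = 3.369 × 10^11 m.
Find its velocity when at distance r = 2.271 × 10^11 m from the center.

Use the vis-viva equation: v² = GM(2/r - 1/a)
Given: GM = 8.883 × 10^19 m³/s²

Vis-viva: v = √(GM · (2/r − 1/a)).
2/r − 1/a = 2/2.271e+11 − 1/3.369e+11 = 5.83845e-12 m⁻¹.
v = √(8.883e+19 · 5.83845e-12) m/s ≈ 2.277e+04 m/s = 22.77 km/s.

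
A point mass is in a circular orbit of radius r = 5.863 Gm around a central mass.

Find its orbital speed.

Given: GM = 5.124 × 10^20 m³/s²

Convert to SI: r = 5.863 Gm = 5.863e+09 m.
For a circular orbit, gravity supplies the centripetal force, so v = √(GM / r).
v = √(5.124e+20 / 5.863e+09) m/s ≈ 2.956e+05 m/s = 295.6 km/s.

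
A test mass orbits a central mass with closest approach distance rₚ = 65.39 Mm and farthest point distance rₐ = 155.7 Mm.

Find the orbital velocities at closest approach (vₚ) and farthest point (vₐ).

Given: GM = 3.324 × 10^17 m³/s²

Convert to SI: rₚ = 65.39 Mm = 6.539e+07 m; rₐ = 155.7 Mm = 1.557e+08 m.
Use the vis-viva equation v² = GM(2/r − 1/a) with a = (rₚ + rₐ)/2 = (6.539e+07 + 1.557e+08)/2 = 1.10545e+08 m.
vₚ = √(GM · (2/rₚ − 1/a)) = √(3.324e+17 · (2/6.539e+07 − 1/1.10545e+08)) m/s ≈ 8.462e+04 m/s = 84.62 km/s.
vₐ = √(GM · (2/rₐ − 1/a)) = √(3.324e+17 · (2/1.557e+08 − 1/1.10545e+08)) m/s ≈ 3.554e+04 m/s = 35.54 km/s.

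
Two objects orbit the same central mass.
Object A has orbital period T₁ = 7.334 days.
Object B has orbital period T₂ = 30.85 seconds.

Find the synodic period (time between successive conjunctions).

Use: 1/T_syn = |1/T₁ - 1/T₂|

Convert to SI: T₁ = 7.334 days = 633658 s.
T_syn = |T₁ · T₂ / (T₁ − T₂)|.
T_syn = |633658 · 30.85 / (633658 − 30.85)| s ≈ 30.85 s = 30.85 seconds.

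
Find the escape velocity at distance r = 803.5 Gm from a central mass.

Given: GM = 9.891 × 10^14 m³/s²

Convert to SI: r = 803.5 Gm = 8.035e+11 m.
Escape velocity comes from setting total energy to zero: ½v² − GM/r = 0 ⇒ v_esc = √(2GM / r).
v_esc = √(2 · 9.891e+14 / 8.035e+11) m/s ≈ 49.62 m/s = 49.62 m/s.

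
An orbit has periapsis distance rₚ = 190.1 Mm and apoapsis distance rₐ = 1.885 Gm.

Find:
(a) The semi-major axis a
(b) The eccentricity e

Convert to SI: rₚ = 190.1 Mm = 1.901e+08 m; rₐ = 1.885 Gm = 1.885e+09 m.
(a) a = (rₚ + rₐ) / 2 = (1.901e+08 + 1.885e+09) / 2 ≈ 1.038e+09 m = 1.038 Gm.
(b) e = (rₐ − rₚ) / (rₐ + rₚ) = (1.885e+09 − 1.901e+08) / (1.885e+09 + 1.901e+08) ≈ 0.8168.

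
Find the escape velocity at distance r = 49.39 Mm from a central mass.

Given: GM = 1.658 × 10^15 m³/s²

Convert to SI: r = 49.39 Mm = 4.939e+07 m.
Escape velocity comes from setting total energy to zero: ½v² − GM/r = 0 ⇒ v_esc = √(2GM / r).
v_esc = √(2 · 1.658e+15 / 4.939e+07) m/s ≈ 8194 m/s = 8.194 km/s.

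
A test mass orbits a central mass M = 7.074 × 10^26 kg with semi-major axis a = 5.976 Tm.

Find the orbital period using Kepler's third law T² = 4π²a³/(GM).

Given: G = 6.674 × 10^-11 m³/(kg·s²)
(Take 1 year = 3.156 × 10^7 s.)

Convert to SI: a = 5.976 Tm = 5.976e+12 m.
GM = G · M = 6.674e-11 · 7.074e+26 = 4.72119e+16 m³/s².
Kepler's third law: T = 2π √(a³ / GM).
Substituting a = 5.976e+12 m and GM = 4.72119e+16 m³/s²:
T = 2π √((5.976e+12)³ / 4.72119e+16) s
T ≈ 4.224e+11 s = 1.339e+04 years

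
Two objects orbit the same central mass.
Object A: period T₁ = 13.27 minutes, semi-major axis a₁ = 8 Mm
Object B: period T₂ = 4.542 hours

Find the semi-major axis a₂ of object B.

Convert to SI: T₁ = 13.27 minutes = 796.2 s; a₁ = 8 Mm = 8e+06 m; T₂ = 4.542 hours = 16351.2 s.
Kepler's third law: (T₁/T₂)² = (a₁/a₂)³ ⇒ a₂ = a₁ · (T₂/T₁)^(2/3).
T₂/T₁ = 16351.2 / 796.2 = 20.5365.
a₂ = 8e+06 · (20.5365)^(2/3) m ≈ 5.999e+07 m = 59.99 Mm.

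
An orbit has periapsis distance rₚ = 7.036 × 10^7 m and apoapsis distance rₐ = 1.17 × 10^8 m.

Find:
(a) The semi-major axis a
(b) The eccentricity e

(a) a = (rₚ + rₐ) / 2 = (7.036e+07 + 1.17e+08) / 2 ≈ 9.368e+07 m = 9.368 × 10^7 m.
(b) e = (rₐ − rₚ) / (rₐ + rₚ) = (1.17e+08 − 7.036e+07) / (1.17e+08 + 7.036e+07) ≈ 0.2489.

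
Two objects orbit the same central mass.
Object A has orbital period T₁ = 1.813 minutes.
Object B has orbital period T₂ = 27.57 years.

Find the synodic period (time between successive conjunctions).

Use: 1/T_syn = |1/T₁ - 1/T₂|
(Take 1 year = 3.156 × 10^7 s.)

Convert to SI: T₁ = 1.813 minutes = 108.78 s; T₂ = 27.57 years = 8.70109e+08 s.
T_syn = |T₁ · T₂ / (T₁ − T₂)|.
T_syn = |108.78 · 8.70109e+08 / (108.78 − 8.70109e+08)| s ≈ 108.8 s = 1.813 minutes.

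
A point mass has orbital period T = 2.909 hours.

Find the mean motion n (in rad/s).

Convert to SI: T = 2.909 hours = 10472.4 s.
n = 2π / T.
n = 2π / 10472.4 s ≈ 0.0006 rad/s.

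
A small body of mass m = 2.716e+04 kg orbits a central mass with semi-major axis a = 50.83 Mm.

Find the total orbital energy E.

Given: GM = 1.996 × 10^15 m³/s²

Convert to SI: a = 50.83 Mm = 5.083e+07 m.
E = −GMm / (2a).
E = −1.996e+15 · 2.716e+04 / (2 · 5.083e+07) J ≈ -5.333e+11 J = -533.3 GJ.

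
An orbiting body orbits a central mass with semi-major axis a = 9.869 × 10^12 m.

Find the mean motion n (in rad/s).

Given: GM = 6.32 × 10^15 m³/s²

n = √(GM / a³).
n = √(6.32e+15 / (9.869e+12)³) rad/s ≈ 2.564e-12 rad/s.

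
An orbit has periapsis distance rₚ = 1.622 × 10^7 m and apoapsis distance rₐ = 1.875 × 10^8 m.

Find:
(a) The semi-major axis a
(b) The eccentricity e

(a) a = (rₚ + rₐ) / 2 = (1.622e+07 + 1.875e+08) / 2 ≈ 1.019e+08 m = 1.019 × 10^8 m.
(b) e = (rₐ − rₚ) / (rₐ + rₚ) = (1.875e+08 − 1.622e+07) / (1.875e+08 + 1.622e+07) ≈ 0.8408.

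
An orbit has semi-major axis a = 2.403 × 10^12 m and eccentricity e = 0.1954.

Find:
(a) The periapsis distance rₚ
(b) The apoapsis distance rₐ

(a) rₚ = a(1 − e) = 2.403e+12 · (1 − 0.1954) = 2.403e+12 · 0.8046 ≈ 1.933e+12 m = 1.933 × 10^12 m.
(b) rₐ = a(1 + e) = 2.403e+12 · (1 + 0.1954) = 2.403e+12 · 1.1954 ≈ 2.873e+12 m = 2.873 × 10^12 m.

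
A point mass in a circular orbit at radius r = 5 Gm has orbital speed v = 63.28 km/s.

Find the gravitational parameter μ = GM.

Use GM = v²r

Convert to SI: r = 5 Gm = 5e+09 m; v = 63.28 km/s = 63280 m/s.
For a circular orbit v² = GM/r, so GM = v² · r.
GM = (63280)² · 5e+09 m³/s² ≈ 2.002e+19 m³/s² = 2.002 × 10^19 m³/s².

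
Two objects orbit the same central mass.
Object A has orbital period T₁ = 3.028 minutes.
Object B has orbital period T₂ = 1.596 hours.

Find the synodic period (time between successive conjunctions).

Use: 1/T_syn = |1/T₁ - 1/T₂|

Convert to SI: T₁ = 3.028 minutes = 181.68 s; T₂ = 1.596 hours = 5745.6 s.
T_syn = |T₁ · T₂ / (T₁ − T₂)|.
T_syn = |181.68 · 5745.6 / (181.68 − 5745.6)| s ≈ 187.6 s = 3.127 minutes.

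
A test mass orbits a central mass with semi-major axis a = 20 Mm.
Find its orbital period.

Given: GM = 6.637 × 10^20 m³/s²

Convert to SI: a = 20 Mm = 2e+07 m.
Kepler's third law: T = 2π √(a³ / GM).
Substituting a = 2e+07 m and GM = 6.637e+20 m³/s²:
T = 2π √((2e+07)³ / 6.637e+20) s
T ≈ 21.81 s = 21.81 seconds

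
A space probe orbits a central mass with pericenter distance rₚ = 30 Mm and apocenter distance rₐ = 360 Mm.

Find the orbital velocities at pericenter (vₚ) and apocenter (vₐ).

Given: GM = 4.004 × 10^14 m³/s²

Convert to SI: rₚ = 30 Mm = 3e+07 m; rₐ = 360 Mm = 3.6e+08 m.
Use the vis-viva equation v² = GM(2/r − 1/a) with a = (rₚ + rₐ)/2 = (3e+07 + 3.6e+08)/2 = 1.95e+08 m.
vₚ = √(GM · (2/rₚ − 1/a)) = √(4.004e+14 · (2/3e+07 − 1/1.95e+08)) m/s ≈ 4964 m/s = 4.964 km/s.
vₐ = √(GM · (2/rₐ − 1/a)) = √(4.004e+14 · (2/3.6e+08 − 1/1.95e+08)) m/s ≈ 413.7 m/s = 413.7 m/s.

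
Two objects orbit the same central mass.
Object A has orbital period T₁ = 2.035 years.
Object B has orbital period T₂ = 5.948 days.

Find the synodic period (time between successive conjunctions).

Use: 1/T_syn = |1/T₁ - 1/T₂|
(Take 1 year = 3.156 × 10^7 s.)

Convert to SI: T₁ = 2.035 years = 6.42246e+07 s; T₂ = 5.948 days = 513907 s.
T_syn = |T₁ · T₂ / (T₁ − T₂)|.
T_syn = |6.42246e+07 · 513907 / (6.42246e+07 − 513907)| s ≈ 5.181e+05 s = 5.996 days.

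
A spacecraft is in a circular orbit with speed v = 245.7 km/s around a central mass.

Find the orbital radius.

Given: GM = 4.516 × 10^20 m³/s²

Convert to SI: v = 245.7 km/s = 245700 m/s.
For a circular orbit, v² = GM / r, so r = GM / v².
r = 4.516e+20 / (245700)² m ≈ 7.481e+09 m = 7.481 Gm.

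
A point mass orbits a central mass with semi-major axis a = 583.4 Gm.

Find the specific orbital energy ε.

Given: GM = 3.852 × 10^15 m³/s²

Convert to SI: a = 583.4 Gm = 5.834e+11 m.
ε = −GM / (2a).
ε = −3.852e+15 / (2 · 5.834e+11) J/kg ≈ -3301 J/kg = -3.301 kJ/kg.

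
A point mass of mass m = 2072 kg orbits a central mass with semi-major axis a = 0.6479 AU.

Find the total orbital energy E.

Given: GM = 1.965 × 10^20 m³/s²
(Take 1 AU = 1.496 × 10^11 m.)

Convert to SI: a = 0.6479 AU = 9.69258e+10 m.
E = −GMm / (2a).
E = −1.965e+20 · 2072 / (2 · 9.69258e+10) J ≈ -2.1e+12 J = -2.1 TJ.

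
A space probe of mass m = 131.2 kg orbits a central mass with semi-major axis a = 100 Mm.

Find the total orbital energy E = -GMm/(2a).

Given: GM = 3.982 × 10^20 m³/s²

Convert to SI: a = 100 Mm = 1e+08 m.
E = −GMm / (2a).
E = −3.982e+20 · 131.2 / (2 · 1e+08) J ≈ -2.612e+14 J = -261.2 TJ.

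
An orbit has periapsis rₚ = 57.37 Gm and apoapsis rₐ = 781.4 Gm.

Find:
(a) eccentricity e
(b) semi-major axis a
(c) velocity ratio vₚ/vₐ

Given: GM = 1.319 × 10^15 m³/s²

Convert to SI: rₚ = 57.37 Gm = 5.737e+10 m; rₐ = 781.4 Gm = 7.814e+11 m.
(a) e = (rₐ − rₚ)/(rₐ + rₚ) = (7.814e+11 − 5.737e+10)/(7.814e+11 + 5.737e+10) ≈ 0.8632
(b) a = (rₚ + rₐ)/2 = (5.737e+10 + 7.814e+11)/2 ≈ 4.194e+11 m
(c) Conservation of angular momentum (rₚvₚ = rₐvₐ) gives vₚ/vₐ = rₐ/rₚ = 7.814e+11/5.737e+10 ≈ 13.62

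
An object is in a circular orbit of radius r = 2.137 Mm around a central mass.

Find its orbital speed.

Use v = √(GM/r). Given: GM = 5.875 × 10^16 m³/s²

Convert to SI: r = 2.137 Mm = 2.137e+06 m.
For a circular orbit, gravity supplies the centripetal force, so v = √(GM / r).
v = √(5.875e+16 / 2.137e+06) m/s ≈ 1.658e+05 m/s = 165.8 km/s.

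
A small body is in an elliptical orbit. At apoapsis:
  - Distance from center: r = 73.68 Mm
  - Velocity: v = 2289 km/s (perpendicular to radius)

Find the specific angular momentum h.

Convert to SI: r = 73.68 Mm = 7.368e+07 m; v = 2289 km/s = 2.289e+06 m/s.
With v perpendicular to r, h = r · v.
h = 7.368e+07 · 2.289e+06 m²/s ≈ 1.687e+14 m²/s.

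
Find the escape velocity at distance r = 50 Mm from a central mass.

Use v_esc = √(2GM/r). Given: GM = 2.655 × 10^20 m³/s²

Convert to SI: r = 50 Mm = 5e+07 m.
Escape velocity comes from setting total energy to zero: ½v² − GM/r = 0 ⇒ v_esc = √(2GM / r).
v_esc = √(2 · 2.655e+20 / 5e+07) m/s ≈ 3.259e+06 m/s = 3259 km/s.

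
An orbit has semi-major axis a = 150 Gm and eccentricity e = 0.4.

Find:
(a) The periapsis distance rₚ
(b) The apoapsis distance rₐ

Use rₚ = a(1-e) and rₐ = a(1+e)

Convert to SI: a = 150 Gm = 1.5e+11 m.
(a) rₚ = a(1 − e) = 1.5e+11 · (1 − 0.4) = 1.5e+11 · 0.6 ≈ 9e+10 m = 90 Gm.
(b) rₐ = a(1 + e) = 1.5e+11 · (1 + 0.4) = 1.5e+11 · 1.4 ≈ 2.1e+11 m = 210 Gm.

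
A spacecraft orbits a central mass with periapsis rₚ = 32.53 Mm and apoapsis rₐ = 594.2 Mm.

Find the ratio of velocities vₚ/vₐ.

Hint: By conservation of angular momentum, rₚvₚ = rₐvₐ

Convert to SI: rₚ = 32.53 Mm = 3.253e+07 m; rₐ = 594.2 Mm = 5.942e+08 m.
Conservation of angular momentum gives rₚvₚ = rₐvₐ, so vₚ/vₐ = rₐ/rₚ.
vₚ/vₐ = 5.942e+08 / 3.253e+07 ≈ 18.27.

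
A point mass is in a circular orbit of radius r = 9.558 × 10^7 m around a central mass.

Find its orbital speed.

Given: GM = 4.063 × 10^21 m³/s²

For a circular orbit, gravity supplies the centripetal force, so v = √(GM / r).
v = √(4.063e+21 / 9.558e+07) m/s ≈ 6.52e+06 m/s = 6520 km/s.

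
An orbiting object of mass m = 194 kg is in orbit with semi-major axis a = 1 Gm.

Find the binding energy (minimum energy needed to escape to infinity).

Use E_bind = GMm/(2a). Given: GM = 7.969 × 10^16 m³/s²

Convert to SI: a = 1 Gm = 1e+09 m.
Total orbital energy is E = −GMm/(2a); binding energy is E_bind = −E = GMm/(2a).
E_bind = 7.969e+16 · 194 / (2 · 1e+09) J ≈ 7.73e+09 J = 7.73 GJ.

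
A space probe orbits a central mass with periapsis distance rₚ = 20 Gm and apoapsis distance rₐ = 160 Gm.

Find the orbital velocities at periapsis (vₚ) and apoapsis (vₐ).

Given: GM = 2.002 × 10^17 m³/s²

Convert to SI: rₚ = 20 Gm = 2e+10 m; rₐ = 160 Gm = 1.6e+11 m.
Use the vis-viva equation v² = GM(2/r − 1/a) with a = (rₚ + rₐ)/2 = (2e+10 + 1.6e+11)/2 = 9e+10 m.
vₚ = √(GM · (2/rₚ − 1/a)) = √(2.002e+17 · (2/2e+10 − 1/9e+10)) m/s ≈ 4218 m/s = 4.218 km/s.
vₐ = √(GM · (2/rₐ − 1/a)) = √(2.002e+17 · (2/1.6e+11 − 1/9e+10)) m/s ≈ 527.3 m/s = 527.3 m/s.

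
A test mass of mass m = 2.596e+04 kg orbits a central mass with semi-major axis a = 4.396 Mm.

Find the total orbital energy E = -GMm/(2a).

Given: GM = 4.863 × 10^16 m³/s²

Convert to SI: a = 4.396 Mm = 4.396e+06 m.
E = −GMm / (2a).
E = −4.863e+16 · 2.596e+04 / (2 · 4.396e+06) J ≈ -1.436e+14 J = -143.6 TJ.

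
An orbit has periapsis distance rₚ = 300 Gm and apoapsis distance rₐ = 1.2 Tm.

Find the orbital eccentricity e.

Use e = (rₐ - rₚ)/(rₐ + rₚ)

Convert to SI: rₚ = 300 Gm = 3e+11 m; rₐ = 1.2 Tm = 1.2e+12 m.
e = (rₐ − rₚ) / (rₐ + rₚ).
e = (1.2e+12 − 3e+11) / (1.2e+12 + 3e+11) = 9e+11 / 1.5e+12 ≈ 0.6.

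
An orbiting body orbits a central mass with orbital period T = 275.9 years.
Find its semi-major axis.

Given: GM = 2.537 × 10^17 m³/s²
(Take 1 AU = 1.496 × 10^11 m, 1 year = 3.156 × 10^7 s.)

Convert to SI: T = 275.9 years = 8.7074e+09 s.
Invert Kepler's third law: a = (GM · T² / (4π²))^(1/3).
Substituting T = 8.7074e+09 s and GM = 2.537e+17 m³/s²:
a = (2.537e+17 · (8.7074e+09)² / (4π²))^(1/3) m
a ≈ 7.869e+11 m = 5.26 AU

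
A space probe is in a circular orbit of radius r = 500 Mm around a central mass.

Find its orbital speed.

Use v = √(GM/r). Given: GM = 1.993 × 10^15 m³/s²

Convert to SI: r = 500 Mm = 5e+08 m.
For a circular orbit, gravity supplies the centripetal force, so v = √(GM / r).
v = √(1.993e+15 / 5e+08) m/s ≈ 1996 m/s = 1.996 km/s.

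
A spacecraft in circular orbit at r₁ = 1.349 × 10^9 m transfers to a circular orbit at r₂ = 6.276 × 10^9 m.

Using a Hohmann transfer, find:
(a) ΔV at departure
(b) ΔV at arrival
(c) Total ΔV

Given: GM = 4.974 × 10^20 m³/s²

Transfer semi-major axis: a_t = (r₁ + r₂)/2 = (1.349e+09 + 6.276e+09)/2 = 3.8125e+09 m.
Circular speeds: v₁ = √(GM/r₁) = 607221 m/s, v₂ = √(GM/r₂) = 281521 m/s.
Transfer speeds (vis-viva v² = GM(2/r − 1/a_t)): v₁ᵗ = 779083 m/s, v₂ᵗ = 167461 m/s.
(a) ΔV₁ = |v₁ᵗ − v₁| ≈ 1.719e+05 m/s = 171.9 km/s.
(b) ΔV₂ = |v₂ − v₂ᵗ| ≈ 1.141e+05 m/s = 114.1 km/s.
(c) ΔV_total = ΔV₁ + ΔV₂ ≈ 2.859e+05 m/s = 285.9 km/s.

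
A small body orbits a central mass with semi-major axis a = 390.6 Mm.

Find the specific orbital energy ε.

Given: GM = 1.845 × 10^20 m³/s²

Convert to SI: a = 390.6 Mm = 3.906e+08 m.
ε = −GM / (2a).
ε = −1.845e+20 / (2 · 3.906e+08) J/kg ≈ -2.362e+11 J/kg = -236.2 GJ/kg.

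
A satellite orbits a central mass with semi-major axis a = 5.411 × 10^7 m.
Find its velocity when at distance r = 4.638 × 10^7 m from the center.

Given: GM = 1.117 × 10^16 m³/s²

Vis-viva: v = √(GM · (2/r − 1/a)).
2/r − 1/a = 2/4.638e+07 − 1/5.411e+07 = 2.46412e-08 m⁻¹.
v = √(1.117e+16 · 2.46412e-08) m/s ≈ 1.659e+04 m/s = 16.59 km/s.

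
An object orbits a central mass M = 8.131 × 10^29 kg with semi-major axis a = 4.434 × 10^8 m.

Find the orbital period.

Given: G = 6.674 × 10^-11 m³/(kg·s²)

GM = G · M = 6.674e-11 · 8.131e+29 = 5.42663e+19 m³/s².
Kepler's third law: T = 2π √(a³ / GM).
Substituting a = 4.434e+08 m and GM = 5.42663e+19 m³/s²:
T = 2π √((4.434e+08)³ / 5.42663e+19) s
T ≈ 7964 s = 2.212 hours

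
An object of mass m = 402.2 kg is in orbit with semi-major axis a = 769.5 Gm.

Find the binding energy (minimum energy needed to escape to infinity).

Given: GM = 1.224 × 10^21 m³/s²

Convert to SI: a = 769.5 Gm = 7.695e+11 m.
Total orbital energy is E = −GMm/(2a); binding energy is E_bind = −E = GMm/(2a).
E_bind = 1.224e+21 · 402.2 / (2 · 7.695e+11) J ≈ 3.199e+11 J = 319.9 GJ.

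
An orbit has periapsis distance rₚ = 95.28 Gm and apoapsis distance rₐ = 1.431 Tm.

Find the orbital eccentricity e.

Convert to SI: rₚ = 95.28 Gm = 9.528e+10 m; rₐ = 1.431 Tm = 1.431e+12 m.
e = (rₐ − rₚ) / (rₐ + rₚ).
e = (1.431e+12 − 9.528e+10) / (1.431e+12 + 9.528e+10) = 1.33572e+12 / 1.52628e+12 ≈ 0.8751.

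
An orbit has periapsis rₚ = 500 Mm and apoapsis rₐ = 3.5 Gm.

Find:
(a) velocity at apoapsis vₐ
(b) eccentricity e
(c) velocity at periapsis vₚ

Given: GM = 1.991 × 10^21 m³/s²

Convert to SI: rₚ = 500 Mm = 5e+08 m; rₐ = 3.5 Gm = 3.5e+09 m.
(a) With a = (rₚ + rₐ)/2 = 2e+09 m, vₐ = √(GM (2/rₐ − 1/a)) = √(1.991e+21 · (2/3.5e+09 − 1/2e+09)) m/s ≈ 3.771e+05 m/s
(b) e = (rₐ − rₚ)/(rₐ + rₚ) = (3.5e+09 − 5e+08)/(3.5e+09 + 5e+08) ≈ 0.75
(c) With a = (rₚ + rₐ)/2 = 2e+09 m, vₚ = √(GM (2/rₚ − 1/a)) = √(1.991e+21 · (2/5e+08 − 1/2e+09)) m/s ≈ 2.64e+06 m/s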